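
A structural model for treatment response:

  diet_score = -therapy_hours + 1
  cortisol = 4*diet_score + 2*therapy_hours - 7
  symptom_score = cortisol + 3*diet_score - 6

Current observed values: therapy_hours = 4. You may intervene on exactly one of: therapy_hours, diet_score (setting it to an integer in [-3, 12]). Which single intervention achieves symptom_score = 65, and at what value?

set diet_score = 10

Intervening on therapy_hours: symptom_score = -5*therapy_hours - 6. Reaching 65 requires therapy_hours = -71/5, not an integer.
Intervening on diet_score: with other inputs at their observed values, symptom_score = 7*diet_score - 5. Solving for 65 gives diet_score = 10, within [-3, 12].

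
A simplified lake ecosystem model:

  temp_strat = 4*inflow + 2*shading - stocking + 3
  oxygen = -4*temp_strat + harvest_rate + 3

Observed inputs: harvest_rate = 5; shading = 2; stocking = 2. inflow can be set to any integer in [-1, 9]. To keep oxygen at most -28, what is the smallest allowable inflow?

inflow = 1

Substituting into the temp_strat equation gives temp_strat = 4*inflow + 5.
Substituting into the oxygen equation gives oxygen = -16*inflow - 12.
Require -16*inflow - 12 ≤ -28, so inflow ≥ 1.
The smallest integer in [-1, 9] satisfying this is 1.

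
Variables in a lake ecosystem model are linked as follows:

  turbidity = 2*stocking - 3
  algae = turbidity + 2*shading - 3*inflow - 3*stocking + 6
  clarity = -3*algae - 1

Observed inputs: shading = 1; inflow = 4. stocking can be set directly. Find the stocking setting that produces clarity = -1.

stocking = -7

Substituting into the algae equation gives algae = -stocking - 7.
clarity becomes 3*stocking + 20.
Solve 3*stocking + 20 = -1: stocking = (-1 - 20) / 3 = -7.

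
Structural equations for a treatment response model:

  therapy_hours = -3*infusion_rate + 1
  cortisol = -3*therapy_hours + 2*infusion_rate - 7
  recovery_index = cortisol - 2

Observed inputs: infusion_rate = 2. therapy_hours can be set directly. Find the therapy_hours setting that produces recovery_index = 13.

Intervening on therapy_hours fixes its value directly, overriding its dependence on infusion_rate.
Substituting into the cortisol equation gives cortisol = -3*therapy_hours - 3.
recovery_index becomes -3*therapy_hours - 5.
Solve -3*therapy_hours - 5 = 13: therapy_hours = (13 + 5) / -3 = -6.

therapy_hours = -6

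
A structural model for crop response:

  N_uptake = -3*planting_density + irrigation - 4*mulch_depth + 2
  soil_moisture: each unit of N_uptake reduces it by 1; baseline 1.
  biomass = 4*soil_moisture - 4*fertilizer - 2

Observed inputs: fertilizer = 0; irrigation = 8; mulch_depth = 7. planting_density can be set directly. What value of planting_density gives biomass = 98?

Substituting into the N_uptake equation gives N_uptake = -3*planting_density - 18.
Substituting into the soil_moisture equation gives soil_moisture = 3*planting_density + 19.
biomass becomes 12*planting_density + 74.
Solve 12*planting_density + 74 = 98: planting_density = (98 - 74) / 12 = 2.

planting_density = 2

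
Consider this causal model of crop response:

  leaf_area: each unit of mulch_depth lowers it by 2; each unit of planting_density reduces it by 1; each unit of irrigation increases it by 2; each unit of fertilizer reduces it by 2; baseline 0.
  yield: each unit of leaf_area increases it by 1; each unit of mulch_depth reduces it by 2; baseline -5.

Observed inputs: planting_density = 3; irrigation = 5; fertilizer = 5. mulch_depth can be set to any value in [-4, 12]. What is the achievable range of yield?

Substituting into the leaf_area equation gives leaf_area = -2*mulch_depth - 3.
Substituting into the yield equation gives yield = -4*mulch_depth - 8.
Linear in mulch_depth, so extremes are at the endpoints: mulch_depth = -4 gives yield = 8; mulch_depth = 12 gives yield = -56.

-56 to 8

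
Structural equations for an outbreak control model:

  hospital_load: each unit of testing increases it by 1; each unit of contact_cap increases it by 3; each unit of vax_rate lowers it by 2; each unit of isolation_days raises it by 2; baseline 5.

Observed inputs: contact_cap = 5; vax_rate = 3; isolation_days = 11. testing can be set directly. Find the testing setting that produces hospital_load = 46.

Substituting into the hospital_load equation gives hospital_load = testing + 36.
Solve testing + 36 = 46: testing = (46 - 36) / 1 = 10.

testing = 10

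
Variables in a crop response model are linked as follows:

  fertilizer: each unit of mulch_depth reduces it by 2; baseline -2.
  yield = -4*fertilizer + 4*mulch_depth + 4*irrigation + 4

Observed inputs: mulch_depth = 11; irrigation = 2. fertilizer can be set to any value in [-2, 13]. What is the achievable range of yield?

4 to 64

Intervening on fertilizer fixes its value directly, overriding its dependence on mulch_depth.
Substituting into the yield equation gives yield = -4*fertilizer + 56.
Linear in fertilizer, so extremes are at the endpoints: fertilizer = -2 gives yield = 64; fertilizer = 13 gives yield = 4.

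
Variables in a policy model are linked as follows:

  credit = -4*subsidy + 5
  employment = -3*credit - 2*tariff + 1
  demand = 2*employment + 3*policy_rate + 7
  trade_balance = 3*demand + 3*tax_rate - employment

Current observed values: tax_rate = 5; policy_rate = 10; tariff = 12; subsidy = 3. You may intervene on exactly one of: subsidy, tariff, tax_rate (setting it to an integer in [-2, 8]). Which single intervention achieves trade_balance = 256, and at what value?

set tariff = -2

Intervening on subsidy: trade_balance = 60*subsidy - 64. Reaching 256 requires subsidy = 16/3, not an integer.
Intervening on tariff: with other inputs at their observed values, trade_balance = -10*tariff + 236. Solving for 256 gives tariff = -2, within [-2, 8].
Intervening on tax_rate: trade_balance = 3*tax_rate + 101. Reaching 256 requires tax_rate = 155/3, not an integer.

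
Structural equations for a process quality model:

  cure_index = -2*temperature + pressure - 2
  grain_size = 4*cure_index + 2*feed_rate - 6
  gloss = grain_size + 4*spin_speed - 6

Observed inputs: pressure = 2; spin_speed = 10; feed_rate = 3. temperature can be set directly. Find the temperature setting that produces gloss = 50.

temperature = -2

Substituting into the cure_index equation gives cure_index = -2*temperature.
This gives grain_size = -8*temperature.
Substituting into the gloss equation gives gloss = -8*temperature + 34.
Solve -8*temperature + 34 = 50: temperature = (50 - 34) / -8 = -2.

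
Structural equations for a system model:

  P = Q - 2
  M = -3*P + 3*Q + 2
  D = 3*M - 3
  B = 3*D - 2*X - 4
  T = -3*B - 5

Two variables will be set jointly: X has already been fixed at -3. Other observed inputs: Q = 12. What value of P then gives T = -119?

With X held at -3:
Intervening on P fixes its value directly, overriding its dependence on Q.
Substituting into the M equation gives M = -3*P + 38.
This gives D = -9*P + 111.
B becomes -27*P + 335.
Substituting into the T equation gives T = 81*P - 1010.
Solve 81*P - 1010 = -119: P = (-119 + 1010) / 81 = 11.

P = 11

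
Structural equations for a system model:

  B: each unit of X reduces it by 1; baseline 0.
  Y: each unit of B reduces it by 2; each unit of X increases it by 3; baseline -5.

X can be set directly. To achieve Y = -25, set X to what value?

X = -4

Substituting into the Y equation gives Y = 5*X - 5.
Solve 5*X - 5 = -25: X = (-25 + 5) / 5 = -4.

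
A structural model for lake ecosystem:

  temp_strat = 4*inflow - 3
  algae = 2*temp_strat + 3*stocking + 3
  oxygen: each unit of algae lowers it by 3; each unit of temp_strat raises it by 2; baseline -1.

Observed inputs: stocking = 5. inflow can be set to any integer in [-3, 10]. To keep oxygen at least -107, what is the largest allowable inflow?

Substituting into the algae equation gives algae = 8*inflow + 12.
Substituting into the oxygen equation gives oxygen = -16*inflow - 43.
Require -16*inflow - 43 ≥ -107, so inflow ≤ 4.
The largest integer in [-3, 10] satisfying this is 4.

inflow = 4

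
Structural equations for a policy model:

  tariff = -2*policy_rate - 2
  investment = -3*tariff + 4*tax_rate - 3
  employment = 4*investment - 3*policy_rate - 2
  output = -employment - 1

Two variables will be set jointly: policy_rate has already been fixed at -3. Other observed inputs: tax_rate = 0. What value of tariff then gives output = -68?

With policy_rate held at -3:
Intervening on tariff fixes its value directly, overriding its dependence on policy_rate.
Substituting into the investment equation gives investment = -3*tariff - 3.
This gives employment = -12*tariff - 5.
output becomes 12*tariff + 4.
Solve 12*tariff + 4 = -68: tariff = (-68 - 4) / 12 = -6.

tariff = -6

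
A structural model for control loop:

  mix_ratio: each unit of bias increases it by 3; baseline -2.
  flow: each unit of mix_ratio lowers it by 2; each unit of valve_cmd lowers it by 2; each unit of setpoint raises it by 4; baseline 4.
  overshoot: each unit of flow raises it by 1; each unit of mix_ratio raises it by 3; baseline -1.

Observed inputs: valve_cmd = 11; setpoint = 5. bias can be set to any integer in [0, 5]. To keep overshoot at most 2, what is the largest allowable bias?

bias = 1

Substituting into the flow equation gives flow = -6*bias + 6.
So overshoot = 3*bias - 1.
Require 3*bias - 1 ≤ 2, so bias ≤ 1.
The largest integer in [0, 5] satisfying this is 1.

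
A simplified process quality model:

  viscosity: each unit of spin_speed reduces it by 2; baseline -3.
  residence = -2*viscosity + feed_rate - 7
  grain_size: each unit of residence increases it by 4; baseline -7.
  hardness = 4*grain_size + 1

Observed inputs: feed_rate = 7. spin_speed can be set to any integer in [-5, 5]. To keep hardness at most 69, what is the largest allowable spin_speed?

Substituting into the residence equation gives residence = 4*spin_speed + 6.
Substituting into the grain_size equation gives grain_size = 16*spin_speed + 17.
So hardness = 64*spin_speed + 69.
Require 64*spin_speed + 69 ≤ 69, so spin_speed ≤ 0.
The largest integer in [-5, 5] satisfying this is 0.

spin_speed = 0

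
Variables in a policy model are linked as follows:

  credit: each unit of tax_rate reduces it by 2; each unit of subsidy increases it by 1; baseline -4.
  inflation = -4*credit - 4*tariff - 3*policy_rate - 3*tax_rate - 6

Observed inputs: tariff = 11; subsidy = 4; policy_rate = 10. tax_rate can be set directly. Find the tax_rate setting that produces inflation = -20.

tax_rate = 12

Substituting into the credit equation gives credit = -2*tax_rate.
inflation becomes 5*tax_rate - 80.
Solve 5*tax_rate - 80 = -20: tax_rate = (-20 + 80) / 5 = 12.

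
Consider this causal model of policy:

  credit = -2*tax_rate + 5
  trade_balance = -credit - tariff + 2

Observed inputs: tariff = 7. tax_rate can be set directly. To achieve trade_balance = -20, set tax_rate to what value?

Substituting into the trade_balance equation gives trade_balance = 2*tax_rate - 10.
Solve 2*tax_rate - 10 = -20: tax_rate = (-20 + 10) / 2 = -5.

tax_rate = -5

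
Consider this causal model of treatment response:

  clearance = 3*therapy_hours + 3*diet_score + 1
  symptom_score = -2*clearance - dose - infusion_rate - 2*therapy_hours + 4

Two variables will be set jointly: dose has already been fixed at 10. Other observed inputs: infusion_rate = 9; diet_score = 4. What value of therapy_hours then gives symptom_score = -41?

With dose held at 10:
Substituting into the clearance equation gives clearance = 3*therapy_hours + 13.
Substituting into the symptom_score equation gives symptom_score = -8*therapy_hours - 41.
Solve -8*therapy_hours - 41 = -41: therapy_hours = (-41 + 41) / -8 = 0.

therapy_hours = 0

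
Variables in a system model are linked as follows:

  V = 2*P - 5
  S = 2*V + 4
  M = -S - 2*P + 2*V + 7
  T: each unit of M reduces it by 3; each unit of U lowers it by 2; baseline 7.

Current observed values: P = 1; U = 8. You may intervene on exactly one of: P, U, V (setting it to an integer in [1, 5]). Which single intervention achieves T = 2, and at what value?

set U = 1

Intervening on P: T = 6*P - 18. Reaching 2 requires P = 10/3, not an integer.
Intervening on U: with other inputs at their observed values, T = -2*U + 4. Solving for 2 gives U = 1, within [1, 5].
Intervening on V: the paths from V to T cancel (net effect zero), leaving T = -12; 2 is unreachable this way.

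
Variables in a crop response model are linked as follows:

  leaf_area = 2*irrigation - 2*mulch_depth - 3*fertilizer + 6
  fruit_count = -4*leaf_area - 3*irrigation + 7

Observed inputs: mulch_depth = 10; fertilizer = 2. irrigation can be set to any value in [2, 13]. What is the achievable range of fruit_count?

-56 to 65

Substituting into the leaf_area equation gives leaf_area = 2*irrigation - 20.
Substituting into the fruit_count equation gives fruit_count = -11*irrigation + 87.
Linear in irrigation, so extremes are at the endpoints: irrigation = 2 gives fruit_count = 65; irrigation = 13 gives fruit_count = -56.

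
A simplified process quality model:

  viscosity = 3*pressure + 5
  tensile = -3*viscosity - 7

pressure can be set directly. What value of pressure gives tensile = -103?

Substituting into the tensile equation gives tensile = -9*pressure - 22.
Solve -9*pressure - 22 = -103: pressure = (-103 + 22) / -9 = 9.

pressure = 9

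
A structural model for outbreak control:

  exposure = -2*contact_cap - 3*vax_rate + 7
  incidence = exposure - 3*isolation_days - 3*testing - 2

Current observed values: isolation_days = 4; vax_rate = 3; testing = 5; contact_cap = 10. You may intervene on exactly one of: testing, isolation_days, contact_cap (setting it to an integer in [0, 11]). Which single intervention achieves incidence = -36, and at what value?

set testing = 0

Intervening on testing: with other inputs at their observed values, incidence = -3*testing - 36. Solving for -36 gives testing = 0, within [0, 11].
Intervening on isolation_days: incidence = -3*isolation_days - 39. Reaching -36 requires isolation_days = -1, outside [0, 11].
Intervening on contact_cap: incidence = -2*contact_cap - 31. Reaching -36 requires contact_cap = 5/2, not an integer.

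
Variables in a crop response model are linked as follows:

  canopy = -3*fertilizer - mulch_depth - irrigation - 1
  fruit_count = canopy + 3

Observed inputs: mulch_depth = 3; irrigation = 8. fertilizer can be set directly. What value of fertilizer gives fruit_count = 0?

fertilizer = -3

Substituting into the canopy equation gives canopy = -3*fertilizer - 12.
Substituting into the fruit_count equation gives fruit_count = -3*fertilizer - 9.
Solve -3*fertilizer - 9 = 0: fertilizer = (0 + 9) / -3 = -3.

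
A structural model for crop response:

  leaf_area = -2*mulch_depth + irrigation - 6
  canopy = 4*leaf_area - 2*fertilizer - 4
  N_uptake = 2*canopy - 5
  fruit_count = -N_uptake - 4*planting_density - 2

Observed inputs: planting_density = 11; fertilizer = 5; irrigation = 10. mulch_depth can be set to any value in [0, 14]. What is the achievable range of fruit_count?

Substituting into the leaf_area equation gives leaf_area = -2*mulch_depth + 4.
Substituting into the canopy equation gives canopy = -8*mulch_depth + 2.
This gives N_uptake = -16*mulch_depth - 1.
fruit_count becomes 16*mulch_depth - 45.
Linear in mulch_depth, so extremes are at the endpoints: mulch_depth = 0 gives fruit_count = -45; mulch_depth = 14 gives fruit_count = 179.

-45 to 179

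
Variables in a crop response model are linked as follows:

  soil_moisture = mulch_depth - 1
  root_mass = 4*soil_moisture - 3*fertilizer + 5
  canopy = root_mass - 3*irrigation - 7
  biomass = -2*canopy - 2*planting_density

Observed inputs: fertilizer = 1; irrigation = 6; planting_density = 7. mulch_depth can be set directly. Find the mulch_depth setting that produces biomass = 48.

mulch_depth = -1

Substituting into the root_mass equation gives root_mass = 4*mulch_depth - 2.
This gives canopy = 4*mulch_depth - 27.
biomass becomes -8*mulch_depth + 40.
Solve -8*mulch_depth + 40 = 48: mulch_depth = (48 - 40) / -8 = -1.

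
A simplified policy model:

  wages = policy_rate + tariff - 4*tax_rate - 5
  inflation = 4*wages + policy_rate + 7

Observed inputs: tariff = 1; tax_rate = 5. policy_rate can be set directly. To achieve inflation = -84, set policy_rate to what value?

Substituting into the wages equation gives wages = policy_rate - 24.
Substituting into the inflation equation gives inflation = 5*policy_rate - 89.
Solve 5*policy_rate - 89 = -84: policy_rate = (-84 + 89) / 5 = 1.

policy_rate = 1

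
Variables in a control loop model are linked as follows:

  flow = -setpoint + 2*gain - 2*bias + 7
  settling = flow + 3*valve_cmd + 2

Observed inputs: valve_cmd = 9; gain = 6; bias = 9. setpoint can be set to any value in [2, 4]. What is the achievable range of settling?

26 to 28

Substituting into the flow equation gives flow = -setpoint + 1.
settling becomes -setpoint + 30.
Linear in setpoint, so extremes are at the endpoints: setpoint = 2 gives settling = 28; setpoint = 4 gives settling = 26.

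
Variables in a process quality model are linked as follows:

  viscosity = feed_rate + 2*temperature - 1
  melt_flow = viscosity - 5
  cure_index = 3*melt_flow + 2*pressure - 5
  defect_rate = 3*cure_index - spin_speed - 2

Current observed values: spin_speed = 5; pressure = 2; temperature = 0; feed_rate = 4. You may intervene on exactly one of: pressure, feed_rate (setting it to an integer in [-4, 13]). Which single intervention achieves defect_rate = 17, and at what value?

Intervening on pressure: defect_rate = 6*pressure - 40. Reaching 17 requires pressure = 19/2, not an integer.
Intervening on feed_rate: with other inputs at their observed values, defect_rate = 9*feed_rate - 64. Solving for 17 gives feed_rate = 9, within [-4, 13].

set feed_rate = 9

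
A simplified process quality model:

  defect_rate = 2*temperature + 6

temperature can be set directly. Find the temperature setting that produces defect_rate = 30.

Solve 2*temperature + 6 = 30: temperature = (30 - 6) / 2 = 12.

temperature = 12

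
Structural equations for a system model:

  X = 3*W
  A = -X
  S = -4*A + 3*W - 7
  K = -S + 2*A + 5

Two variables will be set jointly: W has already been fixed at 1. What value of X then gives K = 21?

X = -2

With W held at 1:
Intervening on X fixes its value directly, overriding its dependence on W.
Substituting into the S equation gives S = 4*X - 4.
Substituting into the K equation gives K = -6*X + 9.
Solve -6*X + 9 = 21: X = (21 - 9) / -6 = -2.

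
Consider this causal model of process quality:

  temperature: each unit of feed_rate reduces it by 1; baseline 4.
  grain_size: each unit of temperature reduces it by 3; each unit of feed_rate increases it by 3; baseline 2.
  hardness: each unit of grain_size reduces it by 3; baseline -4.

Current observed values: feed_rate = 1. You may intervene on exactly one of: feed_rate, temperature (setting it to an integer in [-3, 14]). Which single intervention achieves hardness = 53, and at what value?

Intervening on feed_rate: hardness = -18*feed_rate + 26. Reaching 53 requires feed_rate = -3/2, not an integer.
Intervening on temperature: with other inputs at their observed values, hardness = 9*temperature - 19. Solving for 53 gives temperature = 8, within [-3, 14].

set temperature = 8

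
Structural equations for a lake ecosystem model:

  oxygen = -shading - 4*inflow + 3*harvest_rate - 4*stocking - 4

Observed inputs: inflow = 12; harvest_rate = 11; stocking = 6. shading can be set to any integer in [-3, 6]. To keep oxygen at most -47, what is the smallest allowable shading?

Substituting into the oxygen equation gives oxygen = -shading - 43.
Require -shading - 43 ≤ -47, so shading ≥ 4.
The smallest integer in [-3, 6] satisfying this is 4.

shading = 4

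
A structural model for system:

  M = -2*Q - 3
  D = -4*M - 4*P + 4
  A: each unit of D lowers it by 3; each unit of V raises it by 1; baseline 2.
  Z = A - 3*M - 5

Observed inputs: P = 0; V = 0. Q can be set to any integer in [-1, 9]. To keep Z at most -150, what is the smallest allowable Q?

Q = 6

Substituting into the D equation gives D = 8*Q + 16.
Substituting into the A equation gives A = -24*Q - 46.
Z becomes -18*Q - 42.
Require -18*Q - 42 ≤ -150, so Q ≥ 6.
The smallest integer in [-1, 9] satisfying this is 6.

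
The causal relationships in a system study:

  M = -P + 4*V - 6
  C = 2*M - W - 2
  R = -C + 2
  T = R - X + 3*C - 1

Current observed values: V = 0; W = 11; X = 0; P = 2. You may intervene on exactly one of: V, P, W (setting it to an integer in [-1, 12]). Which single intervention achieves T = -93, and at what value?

set P = 11

Intervening on V: T = 16*V - 57. Reaching -93 requires V = -9/4, not an integer.
Intervening on P: with other inputs at their observed values, T = -4*P - 49. Solving for -93 gives P = 11, within [-1, 12].
Intervening on W: T = -2*W - 35. Reaching -93 requires W = 29, outside [-1, 12].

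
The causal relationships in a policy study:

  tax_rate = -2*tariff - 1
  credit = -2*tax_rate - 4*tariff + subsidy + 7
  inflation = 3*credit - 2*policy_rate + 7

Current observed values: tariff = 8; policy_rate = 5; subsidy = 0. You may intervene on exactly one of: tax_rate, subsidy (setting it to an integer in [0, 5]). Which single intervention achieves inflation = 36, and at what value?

set subsidy = 4

Intervening on tax_rate: inflation = -6*tax_rate - 78. Reaching 36 requires tax_rate = -19, outside [0, 5].
Intervening on subsidy: with other inputs at their observed values, inflation = 3*subsidy + 24. Solving for 36 gives subsidy = 4, within [0, 5].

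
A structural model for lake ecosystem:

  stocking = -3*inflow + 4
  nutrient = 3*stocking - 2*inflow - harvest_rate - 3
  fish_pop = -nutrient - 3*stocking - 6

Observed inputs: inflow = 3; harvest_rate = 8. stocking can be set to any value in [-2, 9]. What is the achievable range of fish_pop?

-43 to 23

Intervening on stocking fixes its value directly, overriding its dependence on inflow.
Substituting into the nutrient equation gives nutrient = 3*stocking - 17.
Substituting into the fish_pop equation gives fish_pop = -6*stocking + 11.
Linear in stocking, so extremes are at the endpoints: stocking = -2 gives fish_pop = 23; stocking = 9 gives fish_pop = -43.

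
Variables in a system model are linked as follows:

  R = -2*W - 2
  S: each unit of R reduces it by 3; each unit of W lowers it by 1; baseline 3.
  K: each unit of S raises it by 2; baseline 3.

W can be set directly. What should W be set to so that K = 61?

Substituting into the S equation gives S = 5*W + 9.
K becomes 10*W + 21.
Solve 10*W + 21 = 61: W = (61 - 21) / 10 = 4.

W = 4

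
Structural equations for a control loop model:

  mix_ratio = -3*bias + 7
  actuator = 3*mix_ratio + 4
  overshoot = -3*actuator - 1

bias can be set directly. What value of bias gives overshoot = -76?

bias = 0

Substituting into the actuator equation gives actuator = -9*bias + 25.
Substituting into the overshoot equation gives overshoot = 27*bias - 76.
Solve 27*bias - 76 = -76: bias = (-76 + 76) / 27 = 0.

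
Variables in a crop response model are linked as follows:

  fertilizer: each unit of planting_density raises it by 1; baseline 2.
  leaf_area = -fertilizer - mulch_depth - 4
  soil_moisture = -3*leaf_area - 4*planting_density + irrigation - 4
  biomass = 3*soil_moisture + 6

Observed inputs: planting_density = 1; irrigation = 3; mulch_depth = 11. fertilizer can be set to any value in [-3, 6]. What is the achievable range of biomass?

Intervening on fertilizer fixes its value directly, overriding its dependence on planting_density.
Substituting into the leaf_area equation gives leaf_area = -fertilizer - 15.
This gives soil_moisture = 3*fertilizer + 40.
biomass becomes 9*fertilizer + 126.
Linear in fertilizer, so extremes are at the endpoints: fertilizer = -3 gives biomass = 99; fertilizer = 6 gives biomass = 180.

99 to 180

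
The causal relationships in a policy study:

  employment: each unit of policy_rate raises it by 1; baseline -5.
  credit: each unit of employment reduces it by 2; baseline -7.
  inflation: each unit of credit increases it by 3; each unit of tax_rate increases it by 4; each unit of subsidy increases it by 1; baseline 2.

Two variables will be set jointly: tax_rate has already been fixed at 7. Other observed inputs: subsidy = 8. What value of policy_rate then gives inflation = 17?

policy_rate = 5

With tax_rate held at 7:
Substituting into the credit equation gives credit = -2*policy_rate + 3.
This gives inflation = -6*policy_rate + 47.
Solve -6*policy_rate + 47 = 17: policy_rate = (17 - 47) / -6 = 5.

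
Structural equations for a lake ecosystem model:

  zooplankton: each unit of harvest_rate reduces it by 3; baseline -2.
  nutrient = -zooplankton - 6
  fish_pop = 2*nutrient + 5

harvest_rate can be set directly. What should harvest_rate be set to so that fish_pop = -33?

Substituting into the nutrient equation gives nutrient = 3*harvest_rate - 4.
fish_pop becomes 6*harvest_rate - 3.
Solve 6*harvest_rate - 3 = -33: harvest_rate = (-33 + 3) / 6 = -5.

harvest_rate = -5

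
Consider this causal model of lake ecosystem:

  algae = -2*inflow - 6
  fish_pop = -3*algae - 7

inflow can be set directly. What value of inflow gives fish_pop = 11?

Substituting into the fish_pop equation gives fish_pop = 6*inflow + 11.
Solve 6*inflow + 11 = 11: inflow = (11 - 11) / 6 = 0.

inflow = 0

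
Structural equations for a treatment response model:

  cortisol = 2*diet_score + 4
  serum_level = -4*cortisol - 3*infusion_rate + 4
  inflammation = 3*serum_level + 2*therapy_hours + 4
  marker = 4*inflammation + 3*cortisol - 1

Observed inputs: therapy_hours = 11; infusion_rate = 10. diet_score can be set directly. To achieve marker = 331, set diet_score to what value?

Substituting into the serum_level equation gives serum_level = -8*diet_score - 42.
Substituting into the inflammation equation gives inflammation = -24*diet_score - 100.
Substituting into the marker equation gives marker = -90*diet_score - 389.
Solve -90*diet_score - 389 = 331: diet_score = (331 + 389) / -90 = -8.

diet_score = -8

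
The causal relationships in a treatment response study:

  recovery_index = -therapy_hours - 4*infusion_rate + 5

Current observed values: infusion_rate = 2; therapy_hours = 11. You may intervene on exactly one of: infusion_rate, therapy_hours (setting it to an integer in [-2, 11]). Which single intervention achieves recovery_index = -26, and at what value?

Intervening on infusion_rate: with other inputs at their observed values, recovery_index = -4*infusion_rate - 6. Solving for -26 gives infusion_rate = 5, within [-2, 11].
Intervening on therapy_hours: recovery_index = -therapy_hours - 3. Reaching -26 requires therapy_hours = 23, outside [-2, 11].

set infusion_rate = 5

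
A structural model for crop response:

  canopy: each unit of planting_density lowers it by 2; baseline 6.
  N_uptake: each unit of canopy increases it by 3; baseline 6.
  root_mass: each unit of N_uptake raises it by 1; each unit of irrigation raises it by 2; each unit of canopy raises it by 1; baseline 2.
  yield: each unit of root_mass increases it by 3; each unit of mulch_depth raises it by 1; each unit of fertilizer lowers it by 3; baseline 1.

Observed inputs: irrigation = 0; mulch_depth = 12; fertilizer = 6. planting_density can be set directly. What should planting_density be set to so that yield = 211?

planting_density = -5

Substituting into the N_uptake equation gives N_uptake = -6*planting_density + 24.
Substituting into the root_mass equation gives root_mass = -8*planting_density + 32.
yield becomes -24*planting_density + 91.
Solve -24*planting_density + 91 = 211: planting_density = (211 - 91) / -24 = -5.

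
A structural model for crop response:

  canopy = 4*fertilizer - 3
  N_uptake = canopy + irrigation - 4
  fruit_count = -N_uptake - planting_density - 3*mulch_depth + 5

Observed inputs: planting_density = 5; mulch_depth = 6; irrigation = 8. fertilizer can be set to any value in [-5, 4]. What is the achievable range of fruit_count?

Substituting into the N_uptake equation gives N_uptake = 4*fertilizer + 1.
fruit_count becomes -4*fertilizer - 19.
Linear in fertilizer, so extremes are at the endpoints: fertilizer = -5 gives fruit_count = 1; fertilizer = 4 gives fruit_count = -35.

-35 to 1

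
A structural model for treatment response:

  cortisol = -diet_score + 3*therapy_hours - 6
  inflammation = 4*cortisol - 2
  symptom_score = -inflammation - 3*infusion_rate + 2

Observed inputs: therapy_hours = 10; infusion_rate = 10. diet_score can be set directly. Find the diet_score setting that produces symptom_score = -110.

Substituting into the cortisol equation gives cortisol = -diet_score + 24.
So inflammation = -4*diet_score + 94.
Substituting into the symptom_score equation gives symptom_score = 4*diet_score - 122.
Solve 4*diet_score - 122 = -110: diet_score = (-110 + 122) / 4 = 3.

diet_score = 3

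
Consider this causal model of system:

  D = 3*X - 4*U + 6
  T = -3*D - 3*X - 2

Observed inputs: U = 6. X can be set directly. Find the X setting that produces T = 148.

Substituting into the D equation gives D = 3*X - 18.
Substituting into the T equation gives T = -12*X + 52.
Solve -12*X + 52 = 148: X = (148 - 52) / -12 = -8.

X = -8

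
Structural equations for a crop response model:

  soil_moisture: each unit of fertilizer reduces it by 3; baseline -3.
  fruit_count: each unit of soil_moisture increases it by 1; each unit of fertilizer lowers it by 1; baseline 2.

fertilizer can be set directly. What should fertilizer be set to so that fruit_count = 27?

Substituting into the fruit_count equation gives fruit_count = -4*fertilizer - 1.
Solve -4*fertilizer - 1 = 27: fertilizer = (27 + 1) / -4 = -7.

fertilizer = -7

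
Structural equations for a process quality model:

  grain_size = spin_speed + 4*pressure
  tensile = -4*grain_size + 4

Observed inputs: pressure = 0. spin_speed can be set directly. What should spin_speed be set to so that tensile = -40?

Substituting into the grain_size equation gives grain_size = spin_speed.
Substituting into the tensile equation gives tensile = -4*spin_speed + 4.
Solve -4*spin_speed + 4 = -40: spin_speed = (-40 - 4) / -4 = 11.

spin_speed = 11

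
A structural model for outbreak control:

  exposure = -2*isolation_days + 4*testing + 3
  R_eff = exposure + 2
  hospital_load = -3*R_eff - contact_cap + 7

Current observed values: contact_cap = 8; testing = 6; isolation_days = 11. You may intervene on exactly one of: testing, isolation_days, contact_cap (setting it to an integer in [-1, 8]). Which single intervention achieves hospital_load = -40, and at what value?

set isolation_days = 8

Intervening on testing: hospital_load = -12*testing + 50. Reaching -40 requires testing = 15/2, not an integer.
Intervening on isolation_days: with other inputs at their observed values, hospital_load = 6*isolation_days - 88. Solving for -40 gives isolation_days = 8, within [-1, 8].
Intervening on contact_cap: hospital_load = -contact_cap - 14. Reaching -40 requires contact_cap = 26, outside [-1, 8].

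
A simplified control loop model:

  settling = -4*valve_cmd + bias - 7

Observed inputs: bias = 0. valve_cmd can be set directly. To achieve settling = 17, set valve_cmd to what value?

Substituting into the settling equation gives settling = -4*valve_cmd - 7.
Solve -4*valve_cmd - 7 = 17: valve_cmd = (17 + 7) / -4 = -6.

valve_cmd = -6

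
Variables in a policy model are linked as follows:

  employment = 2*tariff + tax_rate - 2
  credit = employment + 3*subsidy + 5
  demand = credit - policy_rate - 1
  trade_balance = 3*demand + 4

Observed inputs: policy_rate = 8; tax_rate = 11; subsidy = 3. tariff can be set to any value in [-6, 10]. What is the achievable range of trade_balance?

Substituting into the employment equation gives employment = 2*tariff + 9.
This gives credit = 2*tariff + 23.
This gives demand = 2*tariff + 14.
So trade_balance = 6*tariff + 46.
Linear in tariff, so extremes are at the endpoints: tariff = -6 gives trade_balance = 10; tariff = 10 gives trade_balance = 106.

10 to 106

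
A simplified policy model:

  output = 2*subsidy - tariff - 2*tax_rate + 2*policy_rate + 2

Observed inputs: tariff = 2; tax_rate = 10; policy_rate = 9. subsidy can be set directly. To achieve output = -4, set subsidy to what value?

subsidy = -1

Substituting into the output equation gives output = 2*subsidy - 2.
Solve 2*subsidy - 2 = -4: subsidy = (-4 + 2) / 2 = -1.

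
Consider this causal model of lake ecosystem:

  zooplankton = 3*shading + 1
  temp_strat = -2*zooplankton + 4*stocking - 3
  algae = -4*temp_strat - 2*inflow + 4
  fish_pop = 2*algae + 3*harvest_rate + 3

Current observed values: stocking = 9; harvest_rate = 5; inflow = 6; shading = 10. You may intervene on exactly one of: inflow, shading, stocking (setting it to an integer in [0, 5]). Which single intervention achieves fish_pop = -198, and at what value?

Intervening on inflow: fish_pop = -4*inflow + 258. Reaching -198 requires inflow = 114, outside [0, 5].
Intervening on shading: with other inputs at their observed values, fish_pop = 48*shading - 246. Solving for -198 gives shading = 1, within [0, 5].
Intervening on stocking: fish_pop = -32*stocking + 522. Reaching -198 requires stocking = 45/2, not an integer.

set shading = 1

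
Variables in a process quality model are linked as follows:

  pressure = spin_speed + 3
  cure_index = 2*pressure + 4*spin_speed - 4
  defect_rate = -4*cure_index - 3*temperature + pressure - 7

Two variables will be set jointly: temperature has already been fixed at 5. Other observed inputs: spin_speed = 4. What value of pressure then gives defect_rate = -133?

pressure = 9

With temperature held at 5:
Intervening on pressure fixes its value directly, overriding its dependence on spin_speed.
Substituting into the cure_index equation gives cure_index = 2*pressure + 12.
Substituting into the defect_rate equation gives defect_rate = -7*pressure - 70.
Solve -7*pressure - 70 = -133: pressure = (-133 + 70) / -7 = 9.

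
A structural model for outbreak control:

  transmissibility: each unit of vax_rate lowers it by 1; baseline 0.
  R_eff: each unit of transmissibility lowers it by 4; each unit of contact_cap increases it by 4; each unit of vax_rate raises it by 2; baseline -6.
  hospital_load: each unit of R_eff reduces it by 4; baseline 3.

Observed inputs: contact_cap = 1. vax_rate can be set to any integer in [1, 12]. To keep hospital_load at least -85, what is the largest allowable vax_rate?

Substituting into the R_eff equation gives R_eff = 6*vax_rate - 2.
So hospital_load = -24*vax_rate + 11.
Require -24*vax_rate + 11 ≥ -85, so vax_rate ≤ 4.
The largest integer in [1, 12] satisfying this is 4.

vax_rate = 4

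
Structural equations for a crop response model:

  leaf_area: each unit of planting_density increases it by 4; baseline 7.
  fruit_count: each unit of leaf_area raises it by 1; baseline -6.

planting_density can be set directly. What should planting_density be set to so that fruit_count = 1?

Substituting into the fruit_count equation gives fruit_count = 4*planting_density + 1.
Solve 4*planting_density + 1 = 1: planting_density = (1 - 1) / 4 = 0.

planting_density = 0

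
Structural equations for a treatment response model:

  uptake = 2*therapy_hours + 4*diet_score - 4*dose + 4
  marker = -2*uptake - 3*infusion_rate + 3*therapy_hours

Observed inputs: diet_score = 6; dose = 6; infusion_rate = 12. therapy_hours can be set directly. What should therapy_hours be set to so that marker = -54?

Substituting into the uptake equation gives uptake = 2*therapy_hours + 4.
Substituting into the marker equation gives marker = -therapy_hours - 44.
Solve -therapy_hours - 44 = -54: therapy_hours = (-54 + 44) / -1 = 10.

therapy_hours = 10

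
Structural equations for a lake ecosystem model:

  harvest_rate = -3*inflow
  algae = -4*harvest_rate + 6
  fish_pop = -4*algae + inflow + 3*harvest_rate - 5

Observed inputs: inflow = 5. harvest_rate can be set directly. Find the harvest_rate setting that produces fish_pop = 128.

harvest_rate = 8

Intervening on harvest_rate fixes its value directly, overriding its dependence on inflow.
Substituting into the fish_pop equation gives fish_pop = 19*harvest_rate - 24.
Solve 19*harvest_rate - 24 = 128: harvest_rate = (128 + 24) / 19 = 8.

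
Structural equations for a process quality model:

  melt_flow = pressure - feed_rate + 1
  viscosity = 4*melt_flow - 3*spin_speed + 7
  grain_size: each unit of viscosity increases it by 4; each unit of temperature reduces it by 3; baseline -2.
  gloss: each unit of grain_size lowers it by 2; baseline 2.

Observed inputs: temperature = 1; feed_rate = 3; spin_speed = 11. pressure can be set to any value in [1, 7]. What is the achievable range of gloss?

60 to 252

Substituting into the melt_flow equation gives melt_flow = pressure - 2.
Substituting into the viscosity equation gives viscosity = 4*pressure - 34.
This gives grain_size = 16*pressure - 141.
So gloss = -32*pressure + 284.
Linear in pressure, so extremes are at the endpoints: pressure = 1 gives gloss = 252; pressure = 7 gives gloss = 60.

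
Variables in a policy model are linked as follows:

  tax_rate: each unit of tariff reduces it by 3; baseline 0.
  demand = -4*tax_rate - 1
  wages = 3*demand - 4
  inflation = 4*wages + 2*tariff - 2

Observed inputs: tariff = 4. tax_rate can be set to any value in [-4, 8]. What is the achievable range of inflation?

Intervening on tax_rate fixes its value directly, overriding its dependence on tariff.
Substituting into the wages equation gives wages = -12*tax_rate - 7.
So inflation = -48*tax_rate - 22.
Linear in tax_rate, so extremes are at the endpoints: tax_rate = -4 gives inflation = 170; tax_rate = 8 gives inflation = -406.

-406 to 170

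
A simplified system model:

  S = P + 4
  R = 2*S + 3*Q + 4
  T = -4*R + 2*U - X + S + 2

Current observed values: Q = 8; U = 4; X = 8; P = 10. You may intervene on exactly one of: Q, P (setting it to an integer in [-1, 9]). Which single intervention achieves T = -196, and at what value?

Intervening on Q: with other inputs at their observed values, T = -12*Q - 112. Solving for -196 gives Q = 7, within [-1, 9].
Intervening on P: T = -7*P - 138. Reaching -196 requires P = 58/7, not an integer.

set Q = 7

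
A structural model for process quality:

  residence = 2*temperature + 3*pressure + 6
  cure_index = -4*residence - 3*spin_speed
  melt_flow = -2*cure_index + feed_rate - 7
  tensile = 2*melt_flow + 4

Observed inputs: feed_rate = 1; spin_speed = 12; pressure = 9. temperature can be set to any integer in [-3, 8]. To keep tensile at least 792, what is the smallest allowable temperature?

Substituting into the residence equation gives residence = 2*temperature + 33.
So cure_index = -8*temperature - 168.
Substituting into the melt_flow equation gives melt_flow = 16*temperature + 330.
Substituting into the tensile equation gives tensile = 32*temperature + 664.
Require 32*temperature + 664 ≥ 792, so temperature ≥ 4.
The smallest integer in [-3, 8] satisfying this is 4.

temperature = 4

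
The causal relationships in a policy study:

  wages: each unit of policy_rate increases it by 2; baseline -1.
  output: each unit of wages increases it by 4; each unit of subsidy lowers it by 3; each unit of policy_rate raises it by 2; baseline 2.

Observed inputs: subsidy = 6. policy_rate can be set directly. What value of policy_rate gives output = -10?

policy_rate = 1

Substituting into the output equation gives output = 10*policy_rate - 20.
Solve 10*policy_rate - 20 = -10: policy_rate = (-10 + 20) / 10 = 1.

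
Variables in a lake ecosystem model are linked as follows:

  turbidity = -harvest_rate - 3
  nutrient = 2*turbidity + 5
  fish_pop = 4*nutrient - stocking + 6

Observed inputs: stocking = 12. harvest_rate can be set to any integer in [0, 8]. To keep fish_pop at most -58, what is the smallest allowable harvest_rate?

Substituting into the nutrient equation gives nutrient = -2*harvest_rate - 1.
Substituting into the fish_pop equation gives fish_pop = -8*harvest_rate - 10.
Require -8*harvest_rate - 10 ≤ -58, so harvest_rate ≥ 6.
The smallest integer in [0, 8] satisfying this is 6.

harvest_rate = 6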